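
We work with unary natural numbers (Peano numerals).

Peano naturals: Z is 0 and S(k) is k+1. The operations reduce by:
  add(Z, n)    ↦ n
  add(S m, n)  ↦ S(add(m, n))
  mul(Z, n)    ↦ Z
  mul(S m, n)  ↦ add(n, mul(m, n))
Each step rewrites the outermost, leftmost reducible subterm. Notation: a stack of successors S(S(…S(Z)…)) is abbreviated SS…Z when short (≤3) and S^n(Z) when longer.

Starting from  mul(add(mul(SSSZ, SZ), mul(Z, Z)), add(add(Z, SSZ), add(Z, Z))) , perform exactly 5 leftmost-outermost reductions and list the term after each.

Answer: after 5 steps: add(add(SSZ, add(Z, Z)), mul(add(add(Z, mul(SSZ, SZ)), mul(Z, Z)), add(add(Z, SSZ), add(Z, Z))))

Derivation:
  start: mul(add(mul(SSSZ, SZ), mul(Z, Z)), add(add(Z, SSZ), add(Z, Z)))
  →1  mul(add(add(SZ, mul(SSZ, SZ)), mul(Z, Z)), add(add(Z, SSZ), add(Z, Z)))
  →2  mul(add(S(add(Z, mul(SSZ, SZ))), mul(Z, Z)), add(add(Z, SSZ), add(Z, Z)))
  →3  mul(S(add(add(Z, mul(SSZ, SZ)), mul(Z, Z))), add(add(Z, SSZ), add(Z, Z)))
  →4  add(add(add(Z, SSZ), add(Z, Z)), mul(add(add(Z, mul(SSZ, SZ)), mul(Z, Z)), add(add(Z, SSZ), add(Z, Z))))
  →5  add(add(SSZ, add(Z, Z)), mul(add(add(Z, mul(SSZ, SZ)), mul(Z, Z)), add(add(Z, SSZ), add(Z, Z))))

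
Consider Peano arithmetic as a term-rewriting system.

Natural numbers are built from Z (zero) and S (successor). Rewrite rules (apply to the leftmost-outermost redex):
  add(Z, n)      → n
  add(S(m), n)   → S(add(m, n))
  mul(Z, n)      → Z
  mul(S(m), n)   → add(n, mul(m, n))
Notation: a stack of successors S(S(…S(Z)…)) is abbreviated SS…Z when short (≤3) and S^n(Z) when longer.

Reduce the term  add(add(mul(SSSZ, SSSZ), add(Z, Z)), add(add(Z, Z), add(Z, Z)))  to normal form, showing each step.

  start: add(add(mul(SSSZ, SSSZ), add(Z, Z)), add(add(Z, Z), add(Z, Z)))
  [1] add(add(add(SSSZ, mul(SSZ, SSSZ)), add(Z, Z)), add(add(Z, Z), add(Z, Z)))
  [2] add(add(S(add(SSZ, mul(SSZ, SSSZ))), add(Z, Z)), add(add(Z, Z), add(Z, Z)))
  [3] add(S(add(add(SSZ, mul(SSZ, SSSZ)), add(Z, Z))), add(add(Z, Z), add(Z, Z)))
  [4] S(add(add(add(SSZ, mul(SSZ, SSSZ)), add(Z, Z)), add(add(Z, Z), add(Z, Z))))
  [5] S(add(add(S(add(SZ, mul(SSZ, SSSZ))), add(Z, Z)), add(add(Z, Z), add(Z, Z))))
  [6] S(add(S(add(add(SZ, mul(SSZ, SSSZ)), add(Z, Z))), add(add(Z, Z), add(Z, Z))))
  [7] S(S(add(add(add(SZ, mul(SSZ, SSSZ)), add(Z, Z)), add(add(Z, Z), add(Z, Z)))))
  [8] S(S(add(add(S(add(Z, mul(SSZ, SSSZ))), add(Z, Z)), add(add(Z, Z), add(Z, Z)))))
  [9] S(S(add(S(add(add(Z, mul(SSZ, SSSZ)), add(Z, Z))), add(add(Z, Z), add(Z, Z)))))
  [10] S(S(S(add(add(add(Z, mul(SSZ, SSSZ)), add(Z, Z)), add(add(Z, Z), add(Z, Z))))))
  [11] S(S(S(add(add(mul(SSZ, SSSZ), add(Z, Z)), add(add(Z, Z), add(Z, Z))))))
  [12] S(S(S(add(add(add(SSSZ, mul(SZ, SSSZ)), add(Z, Z)), add(add(Z, Z), add(Z, Z))))))
  [13] S(S(S(add(add(S(add(SSZ, mul(SZ, SSSZ))), add(Z, Z)), add(add(Z, Z), add(Z, Z))))))
  [14] S(S(S(add(S(add(add(SSZ, mul(SZ, SSSZ)), add(Z, Z))), add(add(Z, Z), add(Z, Z))))))
  [15] S(S(S(S(add(add(add(SSZ, mul(SZ, SSSZ)), add(Z, Z)), add(add(Z, Z), add(Z, Z)))))))
  [16] S(S(S(S(add(add(S(add(SZ, mul(SZ, SSSZ))), add(Z, Z)), add(add(Z, Z), add(Z, Z)))))))
  [17] S(S(S(S(add(S(add(add(SZ, mul(SZ, SSSZ)), add(Z, Z))), add(add(Z, Z), add(Z, Z)))))))
  [18] S(S(S(S(S(add(add(add(SZ, mul(SZ, SSSZ)), add(Z, Z)), add(add(Z, Z), add(Z, Z))))))))
  [19] S(S(S(S(S(add(add(S(add(Z, mul(SZ, SSSZ))), add(Z, Z)), add(add(Z, Z), add(Z, Z))))))))
  [20] S(S(S(S(S(add(S(add(add(Z, mul(SZ, SSSZ)), add(Z, Z))), add(add(Z, Z), add(Z, Z))))))))
  [21] S(S(S(S(S(S(add(add(add(Z, mul(SZ, SSSZ)), add(Z, Z)), add(add(Z, Z), add(Z, Z)))))))))
  [22] S(S(S(S(S(S(add(add(mul(SZ, SSSZ), add(Z, Z)), add(add(Z, Z), add(Z, Z)))))))))
  [23] S(S(S(S(S(S(add(add(add(SSSZ, mul(Z, SSSZ)), add(Z, Z)), add(add(Z, Z), add(Z, Z)))))))))
  [24] S(S(S(S(S(S(add(add(S(add(SSZ, mul(Z, SSSZ))), add(Z, Z)), add(add(Z, Z), add(Z, Z)))))))))
  [25] S(S(S(S(S(S(add(S(add(add(SSZ, mul(Z, SSSZ)), add(Z, Z))), add(add(Z, Z), add(Z, Z)))))))))
  [26] S(S(S(S(S(S(S(add(add(add(SSZ, mul(Z, SSSZ)), add(Z, Z)), add(add(Z, Z), add(Z, Z))))))))))
  [27] S(S(S(S(S(S(S(add(add(S(add(SZ, mul(Z, SSSZ))), add(Z, Z)), add(add(Z, Z), add(Z, Z))))))))))
  [28] S(S(S(S(S(S(S(add(S(add(add(SZ, mul(Z, SSSZ)), add(Z, Z))), add(add(Z, Z), add(Z, Z))))))))))
  [29] S(S(S(S(S(S(S(S(add(add(add(SZ, mul(Z, SSSZ)), add(Z, Z)), add(add(Z, Z), add(Z, Z)))))))))))
  [30] S(S(S(S(S(S(S(S(add(add(S(add(Z, mul(Z, SSSZ))), add(Z, Z)), add(add(Z, Z), add(Z, Z)))))))))))
  [31] S(S(S(S(S(S(S(S(add(S(add(add(Z, mul(Z, SSSZ)), add(Z, Z))), add(add(Z, Z), add(Z, Z)))))))))))
  [32] S(S(S(S(S(S(S(S(S(add(add(add(Z, mul(Z, SSSZ)), add(Z, Z)), add(add(Z, Z), add(Z, Z))))))))))))
  [33] S(S(S(S(S(S(S(S(S(add(add(mul(Z, SSSZ), add(Z, Z)), add(add(Z, Z), add(Z, Z))))))))))))
  [34] S(S(S(S(S(S(S(S(S(add(add(Z, add(Z, Z)), add(add(Z, Z), add(Z, Z))))))))))))
  [35] S(S(S(S(S(S(S(S(S(add(add(Z, Z), add(add(Z, Z), add(Z, Z))))))))))))
  [36] S(S(S(S(S(S(S(S(S(add(Z, add(add(Z, Z), add(Z, Z))))))))))))
  [37] S(S(S(S(S(S(S(S(S(add(add(Z, Z), add(Z, Z)))))))))))
  [38] S(S(S(S(S(S(S(S(S(add(Z, add(Z, Z)))))))))))
  [39] S(S(S(S(S(S(S(S(S(add(Z, Z))))))))))
  [40] S^9(Z)

Answer: normal form = S^9(Z)  (in 40 steps)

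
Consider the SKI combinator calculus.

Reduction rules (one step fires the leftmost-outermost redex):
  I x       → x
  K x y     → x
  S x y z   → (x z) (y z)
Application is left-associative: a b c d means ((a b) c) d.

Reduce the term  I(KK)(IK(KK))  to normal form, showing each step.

  start: I(KK)(IK(KK))
  [1] KK(IK(KK))
  [2] K

Answer: normal form = K  (in 2 steps)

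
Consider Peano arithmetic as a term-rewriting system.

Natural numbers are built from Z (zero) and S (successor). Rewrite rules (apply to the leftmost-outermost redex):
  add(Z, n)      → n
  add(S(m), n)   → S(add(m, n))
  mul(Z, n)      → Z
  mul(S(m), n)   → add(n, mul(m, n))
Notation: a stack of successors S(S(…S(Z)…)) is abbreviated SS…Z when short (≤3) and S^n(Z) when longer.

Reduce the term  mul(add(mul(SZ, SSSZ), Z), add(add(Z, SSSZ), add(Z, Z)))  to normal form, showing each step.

  start: mul(add(mul(SZ, SSSZ), Z), add(add(Z, SSSZ), add(Z, Z)))
  →1  mul(add(add(SSSZ, mul(Z, SSSZ)), Z), add(add(Z, SSSZ), add(Z, Z)))
  →2  mul(add(S(add(SSZ, mul(Z, SSSZ))), Z), add(add(Z, SSSZ), add(Z, Z)))
  →3  mul(S(add(add(SSZ, mul(Z, SSSZ)), Z)), add(add(Z, SSSZ), add(Z, Z)))
  →4  add(add(add(Z, SSSZ), add(Z, Z)), mul(add(add(SSZ, mul(Z, SSSZ)), Z), add(add(Z, SSSZ), add(Z, Z))))
  →5  add(add(SSSZ, add(Z, Z)), mul(add(add(SSZ, mul(Z, SSSZ)), Z), add(add(Z, SSSZ), add(Z, Z))))
  →6  add(S(add(SSZ, add(Z, Z))), mul(add(add(SSZ, mul(Z, SSSZ)), Z), add(add(Z, SSSZ), add(Z, Z))))
  →7  S(add(add(SSZ, add(Z, Z)), mul(add(add(SSZ, mul(Z, SSSZ)), Z), add(add(Z, SSSZ), add(Z, Z)))))
  →8  S(add(S(add(SZ, add(Z, Z))), mul(add(add(SSZ, mul(Z, SSSZ)), Z), add(add(Z, SSSZ), add(Z, Z)))))
  →9  S(S(add(add(SZ, add(Z, Z)), mul(add(add(SSZ, mul(Z, SSSZ)), Z), add(add(Z, SSSZ), add(Z, Z))))))
  →10  S(S(add(S(add(Z, add(Z, Z))), mul(add(add(SSZ, mul(Z, SSSZ)), Z), add(add(Z, SSSZ), add(Z, Z))))))
  →11  S(S(S(add(add(Z, add(Z, Z)), mul(add(add(SSZ, mul(Z, SSSZ)), Z), add(add(Z, SSSZ), add(Z, Z)))))))
  →12  S(S(S(add(add(Z, Z), mul(add(add(SSZ, mul(Z, SSSZ)), Z), add(add(Z, SSSZ), add(Z, Z)))))))
  →13  S(S(S(add(Z, mul(add(add(SSZ, mul(Z, SSSZ)), Z), add(add(Z, SSSZ), add(Z, Z)))))))
  →14  S(S(S(mul(add(add(SSZ, mul(Z, SSSZ)), Z), add(add(Z, SSSZ), add(Z, Z))))))
  →15  S(S(S(mul(add(S(add(SZ, mul(Z, SSSZ))), Z), add(add(Z, SSSZ), add(Z, Z))))))
  →16  S(S(S(mul(S(add(add(SZ, mul(Z, SSSZ)), Z)), add(add(Z, SSSZ), add(Z, Z))))))
  →17  S(S(S(add(add(add(Z, SSSZ), add(Z, Z)), mul(add(add(SZ, mul(Z, SSSZ)), Z), add(add(Z, SSSZ), add(Z, Z)))))))
  →18  S(S(S(add(add(SSSZ, add(Z, Z)), mul(add(add(SZ, mul(Z, SSSZ)), Z), add(add(Z, SSSZ), add(Z, Z)))))))
  →19  S(S(S(add(S(add(SSZ, add(Z, Z))), mul(add(add(SZ, mul(Z, SSSZ)), Z), add(add(Z, SSSZ), add(Z, Z)))))))
  →20  S(S(S(S(add(add(SSZ, add(Z, Z)), mul(add(add(SZ, mul(Z, SSSZ)), Z), add(add(Z, SSSZ), add(Z, Z))))))))
  →21  S(S(S(S(add(S(add(SZ, add(Z, Z))), mul(add(add(SZ, mul(Z, SSSZ)), Z), add(add(Z, SSSZ), add(Z, Z))))))))
  →22  S(S(S(S(S(add(add(SZ, add(Z, Z)), mul(add(add(SZ, mul(Z, SSSZ)), Z), add(add(Z, SSSZ), add(Z, Z)))))))))
  →23  S(S(S(S(S(add(S(add(Z, add(Z, Z))), mul(add(add(SZ, mul(Z, SSSZ)), Z), add(add(Z, SSSZ), add(Z, Z)))))))))
  →24  S(S(S(S(S(S(add(add(Z, add(Z, Z)), mul(add(add(SZ, mul(Z, SSSZ)), Z), add(add(Z, SSSZ), add(Z, Z))))))))))
  →25  S(S(S(S(S(S(add(add(Z, Z), mul(add(add(SZ, mul(Z, SSSZ)), Z), add(add(Z, SSSZ), add(Z, Z))))))))))
  →26  S(S(S(S(S(S(add(Z, mul(add(add(SZ, mul(Z, SSSZ)), Z), add(add(Z, SSSZ), add(Z, Z))))))))))
  →27  S(S(S(S(S(S(mul(add(add(SZ, mul(Z, SSSZ)), Z), add(add(Z, SSSZ), add(Z, Z)))))))))
  →28  S(S(S(S(S(S(mul(add(S(add(Z, mul(Z, SSSZ))), Z), add(add(Z, SSSZ), add(Z, Z)))))))))
  →29  S(S(S(S(S(S(mul(S(add(add(Z, mul(Z, SSSZ)), Z)), add(add(Z, SSSZ), add(Z, Z)))))))))
  →30  S(S(S(S(S(S(add(add(add(Z, SSSZ), add(Z, Z)), mul(add(add(Z, mul(Z, SSSZ)), Z), add(add(Z, SSSZ), add(Z, Z))))))))))
  →31  S(S(S(S(S(S(add(add(SSSZ, add(Z, Z)), mul(add(add(Z, mul(Z, SSSZ)), Z), add(add(Z, SSSZ), add(Z, Z))))))))))
  →32  S(S(S(S(S(S(add(S(add(SSZ, add(Z, Z))), mul(add(add(Z, mul(Z, SSSZ)), Z), add(add(Z, SSSZ), add(Z, Z))))))))))
  →33  S(S(S(S(S(S(S(add(add(SSZ, add(Z, Z)), mul(add(add(Z, mul(Z, SSSZ)), Z), add(add(Z, SSSZ), add(Z, Z)))))))))))
  →34  S(S(S(S(S(S(S(add(S(add(SZ, add(Z, Z))), mul(add(add(Z, mul(Z, SSSZ)), Z), add(add(Z, SSSZ), add(Z, Z)))))))))))
  →35  S(S(S(S(S(S(S(S(add(add(SZ, add(Z, Z)), mul(add(add(Z, mul(Z, SSSZ)), Z), add(add(Z, SSSZ), add(Z, Z))))))))))))
  →36  S(S(S(S(S(S(S(S(add(S(add(Z, add(Z, Z))), mul(add(add(Z, mul(Z, SSSZ)), Z), add(add(Z, SSSZ), add(Z, Z))))))))))))
  →37  S(S(S(S(S(S(S(S(S(add(add(Z, add(Z, Z)), mul(add(add(Z, mul(Z, SSSZ)), Z), add(add(Z, SSSZ), add(Z, Z)))))))))))))
  →38  S(S(S(S(S(S(S(S(S(add(add(Z, Z), mul(add(add(Z, mul(Z, SSSZ)), Z), add(add(Z, SSSZ), add(Z, Z)))))))))))))
  →39  S(S(S(S(S(S(S(S(S(add(Z, mul(add(add(Z, mul(Z, SSSZ)), Z), add(add(Z, SSSZ), add(Z, Z)))))))))))))
  →40  S(S(S(S(S(S(S(S(S(mul(add(add(Z, mul(Z, SSSZ)), Z), add(add(Z, SSSZ), add(Z, Z))))))))))))
  →41  S(S(S(S(S(S(S(S(S(mul(add(mul(Z, SSSZ), Z), add(add(Z, SSSZ), add(Z, Z))))))))))))
  →42  S(S(S(S(S(S(S(S(S(mul(add(Z, Z), add(add(Z, SSSZ), add(Z, Z))))))))))))
  →43  S(S(S(S(S(S(S(S(S(mul(Z, add(add(Z, SSSZ), add(Z, Z))))))))))))
  →44  S^9(Z)

Answer: normal form = S^9(Z)  (in 44 steps)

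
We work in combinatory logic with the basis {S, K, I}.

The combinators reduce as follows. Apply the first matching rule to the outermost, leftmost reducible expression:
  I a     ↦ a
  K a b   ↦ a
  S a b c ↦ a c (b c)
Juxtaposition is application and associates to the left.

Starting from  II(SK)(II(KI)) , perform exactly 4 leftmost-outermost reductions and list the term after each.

  start: II(SK)(II(KI))
  step 1: I(SK)(II(KI))
  step 2: SK(II(KI))
  step 3: SK(I(KI))
  step 4: SK(KI)

Answer: after 4 steps: SK(KI)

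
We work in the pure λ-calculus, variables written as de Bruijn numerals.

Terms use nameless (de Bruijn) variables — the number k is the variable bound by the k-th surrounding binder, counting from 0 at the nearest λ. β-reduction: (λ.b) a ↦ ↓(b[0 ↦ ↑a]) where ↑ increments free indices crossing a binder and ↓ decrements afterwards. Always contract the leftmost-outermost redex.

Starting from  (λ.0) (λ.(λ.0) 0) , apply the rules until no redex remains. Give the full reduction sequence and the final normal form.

  start: (λ.0) (λ.(λ.0) 0)
  [1] λ.(λ.0) 0
  [2] λ.0

Answer: normal form = λ.0  (in 2 steps)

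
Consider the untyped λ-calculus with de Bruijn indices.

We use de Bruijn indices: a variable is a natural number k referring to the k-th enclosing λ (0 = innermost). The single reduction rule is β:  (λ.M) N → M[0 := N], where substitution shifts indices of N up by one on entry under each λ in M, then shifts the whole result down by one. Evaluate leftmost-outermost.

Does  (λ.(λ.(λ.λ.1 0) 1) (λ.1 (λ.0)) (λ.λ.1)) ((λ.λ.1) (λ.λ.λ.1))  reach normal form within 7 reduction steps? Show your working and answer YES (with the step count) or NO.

  start: (λ.(λ.(λ.λ.1 0) 1) (λ.1 (λ.0)) (λ.λ.1)) ((λ.λ.1) (λ.λ.λ.1))
  →1  (λ.(λ.λ.1 0) ((λ.λ.1) (λ.λ.λ.1))) (λ.(λ.λ.1) (λ.λ.λ.1) (λ.0)) (λ.λ.1)
  →2  (λ.λ.1 0) ((λ.λ.1) (λ.λ.λ.1)) (λ.λ.1)
  →3  (λ.(λ.λ.1) (λ.λ.λ.1) 0) (λ.λ.1)
  →4  (λ.λ.1) (λ.λ.λ.1) (λ.λ.1)
  →5  (λ.λ.λ.λ.1) (λ.λ.1)
  →6  λ.λ.λ.1

Answer: YES — reaches normal form λ.λ.λ.1 in 6 ≤ 7 steps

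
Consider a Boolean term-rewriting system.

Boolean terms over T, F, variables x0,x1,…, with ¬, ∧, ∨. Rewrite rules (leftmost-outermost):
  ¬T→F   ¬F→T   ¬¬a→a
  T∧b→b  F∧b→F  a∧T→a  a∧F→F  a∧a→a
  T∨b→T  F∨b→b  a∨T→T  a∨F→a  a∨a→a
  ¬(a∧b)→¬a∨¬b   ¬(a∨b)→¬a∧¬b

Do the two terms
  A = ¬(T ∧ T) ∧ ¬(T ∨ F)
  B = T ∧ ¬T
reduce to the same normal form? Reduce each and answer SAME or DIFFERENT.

Answer: SAME — A ⇓ F, B ⇓ F

Reduction:
Term A:
  start: ¬(T ∧ T) ∧ ¬(T ∨ F)
  [1] (¬T ∨ ¬T) ∧ ¬(T ∨ F)
  [2] ¬T ∧ ¬(T ∨ F)
  [3] F ∧ ¬(T ∨ F)
  [4] F

Term B:
  start: T ∧ ¬T
  [1] ¬T
  [2] F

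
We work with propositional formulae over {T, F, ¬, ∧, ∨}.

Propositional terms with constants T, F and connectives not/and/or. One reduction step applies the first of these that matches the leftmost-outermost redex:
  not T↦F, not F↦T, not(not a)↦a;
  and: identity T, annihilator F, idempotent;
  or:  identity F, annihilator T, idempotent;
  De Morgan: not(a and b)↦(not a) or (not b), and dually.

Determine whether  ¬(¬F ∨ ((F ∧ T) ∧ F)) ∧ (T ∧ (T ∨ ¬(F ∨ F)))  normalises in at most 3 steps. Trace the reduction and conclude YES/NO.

Answer: NO — after 3 steps the term is F ∧ (T ∧ (T ∨ ¬(F ∨ F))), not yet normal

Reduction:
  start: ¬(¬F ∨ ((F ∧ T) ∧ F)) ∧ (T ∧ (T ∨ ¬(F ∨ F)))
  [1] (¬¬F ∧ ¬((F ∧ T) ∧ F)) ∧ (T ∧ (T ∨ ¬(F ∨ F)))
  [2] (F ∧ ¬((F ∧ T) ∧ F)) ∧ (T ∧ (T ∨ ¬(F ∨ F)))
  [3] F ∧ (T ∧ (T ∨ ¬(F ∨ F)))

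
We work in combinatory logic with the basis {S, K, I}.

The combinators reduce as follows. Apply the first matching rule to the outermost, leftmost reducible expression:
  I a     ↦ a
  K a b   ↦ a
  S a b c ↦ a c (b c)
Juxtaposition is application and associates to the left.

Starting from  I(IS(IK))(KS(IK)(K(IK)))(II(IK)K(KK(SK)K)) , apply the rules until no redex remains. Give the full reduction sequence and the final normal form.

Answer: normal form = K  (in 9 steps)

Derivation:
  start: I(IS(IK))(KS(IK)(K(IK)))(II(IK)K(KK(SK)K))
  →1  IS(IK)(KS(IK)(K(IK)))(II(IK)K(KK(SK)K))
  →2  S(IK)(KS(IK)(K(IK)))(II(IK)K(KK(SK)K))
  →3  IK(II(IK)K(KK(SK)K))(KS(IK)(K(IK))(II(IK)K(KK(SK)K)))
  →4  K(II(IK)K(KK(SK)K))(KS(IK)(K(IK))(II(IK)K(KK(SK)K)))
  →5  II(IK)K(KK(SK)K)
  →6  I(IK)K(KK(SK)K)
  →7  IKK(KK(SK)K)
  →8  KK(KK(SK)K)
  →9  K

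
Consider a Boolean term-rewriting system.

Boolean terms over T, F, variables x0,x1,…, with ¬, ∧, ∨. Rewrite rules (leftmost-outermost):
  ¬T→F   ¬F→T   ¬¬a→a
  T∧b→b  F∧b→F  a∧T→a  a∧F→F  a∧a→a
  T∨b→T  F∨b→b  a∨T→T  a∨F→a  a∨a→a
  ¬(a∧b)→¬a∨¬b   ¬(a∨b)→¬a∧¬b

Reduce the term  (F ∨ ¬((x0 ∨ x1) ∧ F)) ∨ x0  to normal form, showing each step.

Answer: normal form = T  (in 6 steps)

Working:
  start: (F ∨ ¬((x0 ∨ x1) ∧ F)) ∨ x0
  [1] ¬((x0 ∨ x1) ∧ F) ∨ x0
  [2] (¬(x0 ∨ x1) ∨ ¬F) ∨ x0
  [3] ((¬x0 ∧ ¬x1) ∨ ¬F) ∨ x0
  [4] ((¬x0 ∧ ¬x1) ∨ T) ∨ x0
  [5] T ∨ x0
  [6] T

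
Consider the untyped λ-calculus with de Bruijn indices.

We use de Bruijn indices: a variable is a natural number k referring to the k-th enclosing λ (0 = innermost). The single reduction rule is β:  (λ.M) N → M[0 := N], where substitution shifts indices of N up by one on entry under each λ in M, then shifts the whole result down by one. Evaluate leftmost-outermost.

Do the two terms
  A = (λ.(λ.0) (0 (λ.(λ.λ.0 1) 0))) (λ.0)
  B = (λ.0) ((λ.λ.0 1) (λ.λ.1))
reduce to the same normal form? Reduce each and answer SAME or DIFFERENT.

Answer: DIFFERENT — A ⇓ λ.λ.0 1, B ⇓ λ.0 (λ.λ.1)

Derivation:
Term A:
  start: (λ.(λ.0) (0 (λ.(λ.λ.0 1) 0))) (λ.0)
  →1  (λ.0) ((λ.0) (λ.(λ.λ.0 1) 0))
  →2  (λ.0) (λ.(λ.λ.0 1) 0)
  →3  λ.(λ.λ.0 1) 0
  →4  λ.λ.0 1

Term B:
  start: (λ.0) ((λ.λ.0 1) (λ.λ.1))
  →1  (λ.λ.0 1) (λ.λ.1)
  →2  λ.0 (λ.λ.1)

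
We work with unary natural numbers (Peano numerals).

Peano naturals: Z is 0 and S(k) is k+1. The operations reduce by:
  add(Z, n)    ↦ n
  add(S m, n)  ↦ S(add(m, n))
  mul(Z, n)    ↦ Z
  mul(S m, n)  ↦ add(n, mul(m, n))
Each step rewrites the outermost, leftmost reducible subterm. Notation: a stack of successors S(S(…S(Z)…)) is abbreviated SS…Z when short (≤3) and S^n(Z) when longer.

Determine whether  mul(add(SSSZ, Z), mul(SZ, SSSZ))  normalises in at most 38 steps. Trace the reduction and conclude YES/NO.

  start: mul(add(SSSZ, Z), mul(SZ, SSSZ))
  →1  mul(S(add(SSZ, Z)), mul(SZ, SSSZ))
  →2  add(mul(SZ, SSSZ), mul(add(SSZ, Z), mul(SZ, SSSZ)))
  →3  add(add(SSSZ, mul(Z, SSSZ)), mul(add(SSZ, Z), mul(SZ, SSSZ)))
  →4  add(S(add(SSZ, mul(Z, SSSZ))), mul(add(SSZ, Z), mul(SZ, SSSZ)))
  →5  S(add(add(SSZ, mul(Z, SSSZ)), mul(add(SSZ, Z), mul(SZ, SSSZ))))
  →6  S(add(S(add(SZ, mul(Z, SSSZ))), mul(add(SSZ, Z), mul(SZ, SSSZ))))
  →7  S(S(add(add(SZ, mul(Z, SSSZ)), mul(add(SSZ, Z), mul(SZ, SSSZ)))))
  →8  S(S(add(S(add(Z, mul(Z, SSSZ))), mul(add(SSZ, Z), mul(SZ, SSSZ)))))
  →9  S(S(S(add(add(Z, mul(Z, SSSZ)), mul(add(SSZ, Z), mul(SZ, SSSZ))))))
  →10  S(S(S(add(mul(Z, SSSZ), mul(add(SSZ, Z), mul(SZ, SSSZ))))))
  →11  S(S(S(add(Z, mul(add(SSZ, Z), mul(SZ, SSSZ))))))
  →12  S(S(S(mul(add(SSZ, Z), mul(SZ, SSSZ)))))
  →13  S(S(S(mul(S(add(SZ, Z)), mul(SZ, SSSZ)))))
  →14  S(S(S(add(mul(SZ, SSSZ), mul(add(SZ, Z), mul(SZ, SSSZ))))))
  →15  S(S(S(add(add(SSSZ, mul(Z, SSSZ)), mul(add(SZ, Z), mul(SZ, SSSZ))))))
  →16  S(S(S(add(S(add(SSZ, mul(Z, SSSZ))), mul(add(SZ, Z), mul(SZ, SSSZ))))))
  →17  S(S(S(S(add(add(SSZ, mul(Z, SSSZ)), mul(add(SZ, Z), mul(SZ, SSSZ)))))))
  →18  S(S(S(S(add(S(add(SZ, mul(Z, SSSZ))), mul(add(SZ, Z), mul(SZ, SSSZ)))))))
  →19  S(S(S(S(S(add(add(SZ, mul(Z, SSSZ)), mul(add(SZ, Z), mul(SZ, SSSZ))))))))
  →20  S(S(S(S(S(add(S(add(Z, mul(Z, SSSZ))), mul(add(SZ, Z), mul(SZ, SSSZ))))))))
  →21  S(S(S(S(S(S(add(add(Z, mul(Z, SSSZ)), mul(add(SZ, Z), mul(SZ, SSSZ)))))))))
  →22  S(S(S(S(S(S(add(mul(Z, SSSZ), mul(add(SZ, Z), mul(SZ, SSSZ)))))))))
  →23  S(S(S(S(S(S(add(Z, mul(add(SZ, Z), mul(SZ, SSSZ)))))))))
  →24  S(S(S(S(S(S(mul(add(SZ, Z), mul(SZ, SSSZ))))))))
  →25  S(S(S(S(S(S(mul(S(add(Z, Z)), mul(SZ, SSSZ))))))))
  →26  S(S(S(S(S(S(add(mul(SZ, SSSZ), mul(add(Z, Z), mul(SZ, SSSZ)))))))))
  →27  S(S(S(S(S(S(add(add(SSSZ, mul(Z, SSSZ)), mul(add(Z, Z), mul(SZ, SSSZ)))))))))
  →28  S(S(S(S(S(S(add(S(add(SSZ, mul(Z, SSSZ))), mul(add(Z, Z), mul(SZ, SSSZ)))))))))
  →29  S(S(S(S(S(S(S(add(add(SSZ, mul(Z, SSSZ)), mul(add(Z, Z), mul(SZ, SSSZ))))))))))
  →30  S(S(S(S(S(S(S(add(S(add(SZ, mul(Z, SSSZ))), mul(add(Z, Z), mul(SZ, SSSZ))))))))))
  →31  S(S(S(S(S(S(S(S(add(add(SZ, mul(Z, SSSZ)), mul(add(Z, Z), mul(SZ, SSSZ)))))))))))
  →32  S(S(S(S(S(S(S(S(add(S(add(Z, mul(Z, SSSZ))), mul(add(Z, Z), mul(SZ, SSSZ)))))))))))
  →33  S(S(S(S(S(S(S(S(S(add(add(Z, mul(Z, SSSZ)), mul(add(Z, Z), mul(SZ, SSSZ))))))))))))
  →34  S(S(S(S(S(S(S(S(S(add(mul(Z, SSSZ), mul(add(Z, Z), mul(SZ, SSSZ))))))))))))
  →35  S(S(S(S(S(S(S(S(S(add(Z, mul(add(Z, Z), mul(SZ, SSSZ))))))))))))
  →36  S(S(S(S(S(S(S(S(S(mul(add(Z, Z), mul(SZ, SSSZ)))))))))))
  →37  S(S(S(S(S(S(S(S(S(mul(Z, mul(SZ, SSSZ)))))))))))
  →38  S^9(Z)

Answer: YES — reaches normal form S^9(Z) in 38 ≤ 38 steps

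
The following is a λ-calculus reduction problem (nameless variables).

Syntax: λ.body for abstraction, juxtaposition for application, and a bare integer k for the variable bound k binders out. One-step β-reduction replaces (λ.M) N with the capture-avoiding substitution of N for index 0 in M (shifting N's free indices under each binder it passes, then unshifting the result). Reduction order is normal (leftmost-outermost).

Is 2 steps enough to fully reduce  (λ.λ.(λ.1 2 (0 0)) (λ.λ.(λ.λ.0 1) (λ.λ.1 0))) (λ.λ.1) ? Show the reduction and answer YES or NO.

Answer: NO — after 2 steps the term is λ.0 (λ.λ.1) ((λ.λ.(λ.λ.0 1) (λ.λ.1 0)) (λ.λ.(λ.λ.0 1) (λ.λ.1 0))), not yet normal

Reduction:
  start: (λ.λ.(λ.1 2 (0 0)) (λ.λ.(λ.λ.0 1) (λ.λ.1 0))) (λ.λ.1)
  [1] λ.(λ.1 (λ.λ.1) (0 0)) (λ.λ.(λ.λ.0 1) (λ.λ.1 0))
  [2] λ.0 (λ.λ.1) ((λ.λ.(λ.λ.0 1) (λ.λ.1 0)) (λ.λ.(λ.λ.0 1) (λ.λ.1 0)))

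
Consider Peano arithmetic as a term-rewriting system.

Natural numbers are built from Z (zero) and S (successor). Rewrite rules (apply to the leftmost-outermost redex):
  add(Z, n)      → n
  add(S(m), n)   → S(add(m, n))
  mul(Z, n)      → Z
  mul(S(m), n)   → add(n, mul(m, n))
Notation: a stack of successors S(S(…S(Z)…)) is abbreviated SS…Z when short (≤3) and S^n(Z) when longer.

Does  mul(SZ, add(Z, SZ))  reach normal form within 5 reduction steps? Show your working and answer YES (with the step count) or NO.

  start: mul(SZ, add(Z, SZ))
  [1] add(add(Z, SZ), mul(Z, add(Z, SZ)))
  [2] add(SZ, mul(Z, add(Z, SZ)))
  [3] S(add(Z, mul(Z, add(Z, SZ))))
  [4] S(mul(Z, add(Z, SZ)))
  [5] SZ

Answer: YES — reaches normal form SZ in 5 ≤ 5 steps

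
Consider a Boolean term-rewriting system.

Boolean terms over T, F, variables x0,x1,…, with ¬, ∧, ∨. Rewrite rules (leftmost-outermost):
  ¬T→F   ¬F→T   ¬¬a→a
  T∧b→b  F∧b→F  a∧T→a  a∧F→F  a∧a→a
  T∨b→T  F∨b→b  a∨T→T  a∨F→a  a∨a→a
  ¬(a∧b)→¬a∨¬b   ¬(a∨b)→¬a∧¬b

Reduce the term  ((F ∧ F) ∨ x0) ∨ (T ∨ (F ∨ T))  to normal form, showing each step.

  start: ((F ∧ F) ∨ x0) ∨ (T ∨ (F ∨ T))
  step 1: (F ∨ x0) ∨ (T ∨ (F ∨ T))
  step 2: x0 ∨ (T ∨ (F ∨ T))
  step 3: x0 ∨ T
  step 4: T

Answer: normal form = T  (in 4 steps)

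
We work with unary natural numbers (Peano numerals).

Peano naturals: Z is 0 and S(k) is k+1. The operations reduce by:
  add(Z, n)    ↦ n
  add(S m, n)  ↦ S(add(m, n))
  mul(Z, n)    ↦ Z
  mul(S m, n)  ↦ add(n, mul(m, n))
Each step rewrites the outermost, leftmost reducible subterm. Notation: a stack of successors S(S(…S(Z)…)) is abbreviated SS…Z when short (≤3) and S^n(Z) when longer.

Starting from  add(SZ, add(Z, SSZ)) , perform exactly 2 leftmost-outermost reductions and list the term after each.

Answer: after 2 steps: S(add(Z, SSZ))

Derivation:
  start: add(SZ, add(Z, SSZ))
  [1] S(add(Z, add(Z, SSZ)))
  [2] S(add(Z, SSZ))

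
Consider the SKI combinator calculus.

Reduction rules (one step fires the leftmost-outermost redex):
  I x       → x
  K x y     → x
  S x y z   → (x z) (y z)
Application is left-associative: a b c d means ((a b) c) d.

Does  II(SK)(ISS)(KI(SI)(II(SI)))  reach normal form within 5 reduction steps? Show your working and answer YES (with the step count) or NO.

Answer: NO — after 5 steps the term is I(II(SI)), not yet normal

Reduction:
  start: II(SK)(ISS)(KI(SI)(II(SI)))
  step 1: I(SK)(ISS)(KI(SI)(II(SI)))
  step 2: SK(ISS)(KI(SI)(II(SI)))
  step 3: K(KI(SI)(II(SI)))(ISS(KI(SI)(II(SI))))
  step 4: KI(SI)(II(SI))
  step 5: I(II(SI))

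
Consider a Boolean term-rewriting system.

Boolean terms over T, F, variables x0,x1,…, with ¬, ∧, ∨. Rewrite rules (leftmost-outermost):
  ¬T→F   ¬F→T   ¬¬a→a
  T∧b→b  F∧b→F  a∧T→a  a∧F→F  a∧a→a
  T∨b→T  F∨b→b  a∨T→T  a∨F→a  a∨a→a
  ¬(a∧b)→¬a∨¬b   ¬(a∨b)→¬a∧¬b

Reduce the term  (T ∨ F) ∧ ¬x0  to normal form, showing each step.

  start: (T ∨ F) ∧ ¬x0
  [1] T ∧ ¬x0
  [2] ¬x0

Answer: normal form = ¬x0  (in 2 steps)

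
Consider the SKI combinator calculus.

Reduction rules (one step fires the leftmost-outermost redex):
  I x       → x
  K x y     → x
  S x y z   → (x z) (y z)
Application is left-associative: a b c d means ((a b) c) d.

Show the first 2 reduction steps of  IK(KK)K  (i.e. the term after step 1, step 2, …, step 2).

  start: IK(KK)K
  step 1: K(KK)K
  step 2: KK

Answer: after 2 steps: KK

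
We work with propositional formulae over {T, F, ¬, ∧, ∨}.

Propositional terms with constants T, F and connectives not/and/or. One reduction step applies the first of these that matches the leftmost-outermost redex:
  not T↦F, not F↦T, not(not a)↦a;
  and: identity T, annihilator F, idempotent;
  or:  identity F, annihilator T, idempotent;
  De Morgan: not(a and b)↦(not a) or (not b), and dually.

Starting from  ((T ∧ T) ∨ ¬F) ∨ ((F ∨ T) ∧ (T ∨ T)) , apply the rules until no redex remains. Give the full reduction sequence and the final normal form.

  start: ((T ∧ T) ∨ ¬F) ∨ ((F ∨ T) ∧ (T ∨ T))
  [1] (T ∨ ¬F) ∨ ((F ∨ T) ∧ (T ∨ T))
  [2] T ∨ ((F ∨ T) ∧ (T ∨ T))
  [3] T

Answer: normal form = T  (in 3 steps)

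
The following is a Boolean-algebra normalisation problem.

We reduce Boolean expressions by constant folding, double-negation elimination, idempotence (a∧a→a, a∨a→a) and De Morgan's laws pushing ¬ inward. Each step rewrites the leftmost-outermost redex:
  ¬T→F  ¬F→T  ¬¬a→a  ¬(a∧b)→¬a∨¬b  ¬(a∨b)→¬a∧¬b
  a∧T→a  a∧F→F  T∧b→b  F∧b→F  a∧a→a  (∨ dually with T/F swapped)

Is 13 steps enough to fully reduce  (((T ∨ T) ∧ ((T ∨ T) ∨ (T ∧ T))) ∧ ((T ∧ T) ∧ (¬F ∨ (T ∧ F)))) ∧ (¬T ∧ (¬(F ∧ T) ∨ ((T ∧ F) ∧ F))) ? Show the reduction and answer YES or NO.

  start: (((T ∨ T) ∧ ((T ∨ T) ∨ (T ∧ T))) ∧ ((T ∧ T) ∧ (¬F ∨ (T ∧ F)))) ∧ (¬T ∧ (¬(F ∧ T) ∨ ((T ∧ F) ∧ F)))
  [1] ((T ∧ ((T ∨ T) ∨ (T ∧ T))) ∧ ((T ∧ T) ∧ (¬F ∨ (T ∧ F)))) ∧ (¬T ∧ (¬(F ∧ T) ∨ ((T ∧ F) ∧ F)))
  [2] (((T ∨ T) ∨ (T ∧ T)) ∧ ((T ∧ T) ∧ (¬F ∨ (T ∧ F)))) ∧ (¬T ∧ (¬(F ∧ T) ∨ ((T ∧ F) ∧ F)))
  [3] ((T ∨ (T ∧ T)) ∧ ((T ∧ T) ∧ (¬F ∨ (T ∧ F)))) ∧ (¬T ∧ (¬(F ∧ T) ∨ ((T ∧ F) ∧ F)))
  [4] (T ∧ ((T ∧ T) ∧ (¬F ∨ (T ∧ F)))) ∧ (¬T ∧ (¬(F ∧ T) ∨ ((T ∧ F) ∧ F)))
  [5] ((T ∧ T) ∧ (¬F ∨ (T ∧ F))) ∧ (¬T ∧ (¬(F ∧ T) ∨ ((T ∧ F) ∧ F)))
  [6] (T ∧ (¬F ∨ (T ∧ F))) ∧ (¬T ∧ (¬(F ∧ T) ∨ ((T ∧ F) ∧ F)))
  [7] (¬F ∨ (T ∧ F)) ∧ (¬T ∧ (¬(F ∧ T) ∨ ((T ∧ F) ∧ F)))
  [8] (T ∨ (T ∧ F)) ∧ (¬T ∧ (¬(F ∧ T) ∨ ((T ∧ F) ∧ F)))
  [9] T ∧ (¬T ∧ (¬(F ∧ T) ∨ ((T ∧ F) ∧ F)))
  [10] ¬T ∧ (¬(F ∧ T) ∨ ((T ∧ F) ∧ F))
  [11] F ∧ (¬(F ∧ T) ∨ ((T ∧ F) ∧ F))
  [12] F

Answer: YES — reaches normal form F in 12 ≤ 13 steps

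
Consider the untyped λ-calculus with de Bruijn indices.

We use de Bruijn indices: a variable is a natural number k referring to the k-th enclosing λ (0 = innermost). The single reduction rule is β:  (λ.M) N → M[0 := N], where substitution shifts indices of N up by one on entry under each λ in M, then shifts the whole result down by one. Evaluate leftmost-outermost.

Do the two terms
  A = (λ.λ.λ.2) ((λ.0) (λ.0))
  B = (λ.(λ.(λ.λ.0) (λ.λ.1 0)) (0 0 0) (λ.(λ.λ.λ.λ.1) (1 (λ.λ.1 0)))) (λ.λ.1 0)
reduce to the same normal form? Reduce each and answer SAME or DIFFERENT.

Term A:
  start: (λ.λ.λ.2) ((λ.0) (λ.0))
  [1] λ.λ.(λ.0) (λ.0)
  [2] λ.λ.λ.0

Term B:
  start: (λ.(λ.(λ.λ.0) (λ.λ.1 0)) (0 0 0) (λ.(λ.λ.λ.λ.1) (1 (λ.λ.1 0)))) (λ.λ.1 0)
  [1] (λ.(λ.λ.0) (λ.λ.1 0)) ((λ.λ.1 0) (λ.λ.1 0) (λ.λ.1 0)) (λ.(λ.λ.λ.λ.1) ((λ.λ.1 0) (λ.λ.1 0)))
  [2] (λ.λ.0) (λ.λ.1 0) (λ.(λ.λ.λ.λ.1) ((λ.λ.1 0) (λ.λ.1 0)))
  [3] (λ.0) (λ.(λ.λ.λ.λ.1) ((λ.λ.1 0) (λ.λ.1 0)))
  [4] λ.(λ.λ.λ.λ.1) ((λ.λ.1 0) (λ.λ.1 0))
  [5] λ.λ.λ.λ.1

Answer: DIFFERENT — A ⇓ λ.λ.λ.0, B ⇓ λ.λ.λ.λ.1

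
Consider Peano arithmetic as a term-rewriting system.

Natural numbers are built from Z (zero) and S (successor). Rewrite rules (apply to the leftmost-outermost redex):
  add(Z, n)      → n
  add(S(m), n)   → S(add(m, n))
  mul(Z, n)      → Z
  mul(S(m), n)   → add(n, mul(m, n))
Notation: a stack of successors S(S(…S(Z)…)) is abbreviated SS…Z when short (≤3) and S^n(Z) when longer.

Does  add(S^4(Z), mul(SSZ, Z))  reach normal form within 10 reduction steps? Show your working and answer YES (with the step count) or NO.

Answer: YES — reaches normal form S^4(Z) in 10 ≤ 10 steps

Derivation:
  start: add(S^4(Z), mul(SSZ, Z))
  step 1: S(add(SSSZ, mul(SSZ, Z)))
  step 2: S(S(add(SSZ, mul(SSZ, Z))))
  step 3: S(S(S(add(SZ, mul(SSZ, Z)))))
  step 4: S(S(S(S(add(Z, mul(SSZ, Z))))))
  step 5: S(S(S(S(mul(SSZ, Z)))))
  step 6: S(S(S(S(add(Z, mul(SZ, Z))))))
  step 7: S(S(S(S(mul(SZ, Z)))))
  step 8: S(S(S(S(add(Z, mul(Z, Z))))))
  step 9: S(S(S(S(mul(Z, Z)))))
  step 10: S^4(Z)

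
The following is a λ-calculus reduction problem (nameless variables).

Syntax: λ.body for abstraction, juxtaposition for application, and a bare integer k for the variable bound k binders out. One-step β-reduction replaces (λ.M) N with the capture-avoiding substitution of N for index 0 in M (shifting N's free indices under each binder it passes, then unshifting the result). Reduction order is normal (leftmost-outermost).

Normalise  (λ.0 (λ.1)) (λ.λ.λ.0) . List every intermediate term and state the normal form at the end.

Answer: normal form = λ.λ.0  (in 2 steps)

Derivation:
  start: (λ.0 (λ.1)) (λ.λ.λ.0)
  [1] (λ.λ.λ.0) (λ.λ.λ.λ.0)
  [2] λ.λ.0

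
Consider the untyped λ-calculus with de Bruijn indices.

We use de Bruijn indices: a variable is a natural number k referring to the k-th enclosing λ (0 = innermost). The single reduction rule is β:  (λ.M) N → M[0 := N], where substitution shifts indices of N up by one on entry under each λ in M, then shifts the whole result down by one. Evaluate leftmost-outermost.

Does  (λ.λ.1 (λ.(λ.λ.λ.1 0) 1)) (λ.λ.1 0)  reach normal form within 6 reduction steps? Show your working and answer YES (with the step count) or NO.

  start: (λ.λ.1 (λ.(λ.λ.λ.1 0) 1)) (λ.λ.1 0)
  [1] λ.(λ.λ.1 0) (λ.(λ.λ.λ.1 0) 1)
  [2] λ.λ.(λ.(λ.λ.λ.1 0) 2) 0
  [3] λ.λ.(λ.λ.λ.1 0) 1
  [4] λ.λ.λ.λ.1 0

Answer: YES — reaches normal form λ.λ.λ.λ.1 0 in 4 ≤ 6 steps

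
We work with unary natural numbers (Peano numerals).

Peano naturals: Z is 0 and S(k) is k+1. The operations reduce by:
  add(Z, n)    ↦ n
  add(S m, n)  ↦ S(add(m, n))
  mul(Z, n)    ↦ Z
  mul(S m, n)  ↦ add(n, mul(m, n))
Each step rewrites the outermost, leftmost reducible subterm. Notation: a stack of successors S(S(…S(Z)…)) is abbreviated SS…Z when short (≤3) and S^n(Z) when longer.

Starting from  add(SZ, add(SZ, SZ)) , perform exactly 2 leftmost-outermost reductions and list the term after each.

Answer: after 2 steps: S(add(SZ, SZ))

Reduction:
  start: add(SZ, add(SZ, SZ))
  step 1: S(add(Z, add(SZ, SZ)))
  step 2: S(add(SZ, SZ))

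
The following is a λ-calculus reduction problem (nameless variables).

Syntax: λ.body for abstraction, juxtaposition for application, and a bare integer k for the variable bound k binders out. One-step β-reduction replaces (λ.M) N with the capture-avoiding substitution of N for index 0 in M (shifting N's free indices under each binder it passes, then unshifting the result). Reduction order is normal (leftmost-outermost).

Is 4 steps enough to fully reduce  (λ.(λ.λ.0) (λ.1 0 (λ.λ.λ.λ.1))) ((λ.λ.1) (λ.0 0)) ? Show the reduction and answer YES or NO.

Answer: YES — reaches normal form λ.0 in 2 ≤ 4 steps

Derivation:
  start: (λ.(λ.λ.0) (λ.1 0 (λ.λ.λ.λ.1))) ((λ.λ.1) (λ.0 0))
  step 1: (λ.λ.0) (λ.(λ.λ.1) (λ.0 0) 0 (λ.λ.λ.λ.1))
  step 2: λ.0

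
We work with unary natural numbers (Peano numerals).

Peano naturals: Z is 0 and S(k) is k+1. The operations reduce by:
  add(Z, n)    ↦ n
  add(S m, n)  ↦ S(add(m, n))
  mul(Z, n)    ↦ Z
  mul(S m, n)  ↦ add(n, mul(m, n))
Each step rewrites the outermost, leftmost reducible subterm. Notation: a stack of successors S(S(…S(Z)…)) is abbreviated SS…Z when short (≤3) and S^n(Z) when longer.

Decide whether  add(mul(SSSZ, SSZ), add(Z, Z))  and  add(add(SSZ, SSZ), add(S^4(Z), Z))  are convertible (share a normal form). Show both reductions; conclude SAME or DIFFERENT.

Term A:
  start: add(mul(SSSZ, SSZ), add(Z, Z))
  →1  add(add(SSZ, mul(SSZ, SSZ)), add(Z, Z))
  →2  add(S(add(SZ, mul(SSZ, SSZ))), add(Z, Z))
  →3  S(add(add(SZ, mul(SSZ, SSZ)), add(Z, Z)))
  →4  S(add(S(add(Z, mul(SSZ, SSZ))), add(Z, Z)))
  →5  S(S(add(add(Z, mul(SSZ, SSZ)), add(Z, Z))))
  →6  S(S(add(mul(SSZ, SSZ), add(Z, Z))))
  →7  S(S(add(add(SSZ, mul(SZ, SSZ)), add(Z, Z))))
  →8  S(S(add(S(add(SZ, mul(SZ, SSZ))), add(Z, Z))))
  →9  S(S(S(add(add(SZ, mul(SZ, SSZ)), add(Z, Z)))))
  →10  S(S(S(add(S(add(Z, mul(SZ, SSZ))), add(Z, Z)))))
  →11  S(S(S(S(add(add(Z, mul(SZ, SSZ)), add(Z, Z))))))
  →12  S(S(S(S(add(mul(SZ, SSZ), add(Z, Z))))))
  →13  S(S(S(S(add(add(SSZ, mul(Z, SSZ)), add(Z, Z))))))
  →14  S(S(S(S(add(S(add(SZ, mul(Z, SSZ))), add(Z, Z))))))
  →15  S(S(S(S(S(add(add(SZ, mul(Z, SSZ)), add(Z, Z)))))))
  →16  S(S(S(S(S(add(S(add(Z, mul(Z, SSZ))), add(Z, Z)))))))
  →17  S(S(S(S(S(S(add(add(Z, mul(Z, SSZ)), add(Z, Z))))))))
  →18  S(S(S(S(S(S(add(mul(Z, SSZ), add(Z, Z))))))))
  →19  S(S(S(S(S(S(add(Z, add(Z, Z))))))))
  →20  S(S(S(S(S(S(add(Z, Z)))))))
  →21  S^6(Z)

Term B:
  start: add(add(SSZ, SSZ), add(S^4(Z), Z))
  →1  add(S(add(SZ, SSZ)), add(S^4(Z), Z))
  →2  S(add(add(SZ, SSZ), add(S^4(Z), Z)))
  →3  S(add(S(add(Z, SSZ)), add(S^4(Z), Z)))
  →4  S(S(add(add(Z, SSZ), add(S^4(Z), Z))))
  →5  S(S(add(SSZ, add(S^4(Z), Z))))
  →6  S(S(S(add(SZ, add(S^4(Z), Z)))))
  →7  S(S(S(S(add(Z, add(S^4(Z), Z))))))
  →8  S(S(S(S(add(S^4(Z), Z)))))
  →9  S(S(S(S(S(add(SSSZ, Z))))))
  →10  S(S(S(S(S(S(add(SSZ, Z)))))))
  →11  S(S(S(S(S(S(S(add(SZ, Z))))))))
  →12  S(S(S(S(S(S(S(S(add(Z, Z)))))))))
  →13  S^8(Z)

Answer: DIFFERENT — A ⇓ S^6(Z), B ⇓ S^8(Z)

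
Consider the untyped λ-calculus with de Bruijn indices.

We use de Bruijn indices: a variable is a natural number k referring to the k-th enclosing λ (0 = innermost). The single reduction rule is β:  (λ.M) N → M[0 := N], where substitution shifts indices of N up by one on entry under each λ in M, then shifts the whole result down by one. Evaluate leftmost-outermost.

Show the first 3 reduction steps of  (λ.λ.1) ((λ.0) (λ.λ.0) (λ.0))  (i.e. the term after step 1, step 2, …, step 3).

  start: (λ.λ.1) ((λ.0) (λ.λ.0) (λ.0))
  →1  λ.(λ.0) (λ.λ.0) (λ.0)
  →2  λ.(λ.λ.0) (λ.0)
  →3  λ.λ.0

Answer: after 3 steps: λ.λ.0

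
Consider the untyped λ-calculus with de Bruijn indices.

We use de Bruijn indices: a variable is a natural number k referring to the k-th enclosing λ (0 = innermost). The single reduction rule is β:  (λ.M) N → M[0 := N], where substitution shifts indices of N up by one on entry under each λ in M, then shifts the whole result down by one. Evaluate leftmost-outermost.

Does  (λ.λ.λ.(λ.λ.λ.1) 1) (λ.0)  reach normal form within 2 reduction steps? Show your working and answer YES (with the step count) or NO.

Answer: YES — reaches normal form λ.λ.λ.λ.1 in 2 ≤ 2 steps

Derivation:
  start: (λ.λ.λ.(λ.λ.λ.1) 1) (λ.0)
  [1] λ.λ.(λ.λ.λ.1) 1
  [2] λ.λ.λ.λ.1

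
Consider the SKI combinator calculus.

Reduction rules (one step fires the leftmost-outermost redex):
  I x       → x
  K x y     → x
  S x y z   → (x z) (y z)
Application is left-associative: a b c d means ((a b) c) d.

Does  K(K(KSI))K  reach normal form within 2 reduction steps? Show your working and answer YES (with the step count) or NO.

  start: K(K(KSI))K
  →1  K(KSI)
  →2  KS

Answer: YES — reaches normal form KS in 2 ≤ 2 steps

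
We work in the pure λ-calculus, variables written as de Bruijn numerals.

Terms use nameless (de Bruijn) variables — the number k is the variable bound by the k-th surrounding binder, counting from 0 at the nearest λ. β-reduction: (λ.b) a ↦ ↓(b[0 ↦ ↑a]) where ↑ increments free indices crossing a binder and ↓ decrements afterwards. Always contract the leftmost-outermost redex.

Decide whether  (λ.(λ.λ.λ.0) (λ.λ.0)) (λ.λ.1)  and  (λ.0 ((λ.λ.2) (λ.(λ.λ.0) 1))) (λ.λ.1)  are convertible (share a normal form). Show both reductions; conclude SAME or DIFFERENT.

Answer: DIFFERENT — A ⇓ λ.λ.0, B ⇓ λ.λ.λ.λ.1

Reduction:
Term A:
  start: (λ.(λ.λ.λ.0) (λ.λ.0)) (λ.λ.1)
  [1] (λ.λ.λ.0) (λ.λ.0)
  [2] λ.λ.0

Term B:
  start: (λ.0 ((λ.λ.2) (λ.(λ.λ.0) 1))) (λ.λ.1)
  [1] (λ.λ.1) ((λ.λ.λ.λ.1) (λ.(λ.λ.0) (λ.λ.1)))
  [2] λ.(λ.λ.λ.λ.1) (λ.(λ.λ.0) (λ.λ.1))
  [3] λ.λ.λ.λ.1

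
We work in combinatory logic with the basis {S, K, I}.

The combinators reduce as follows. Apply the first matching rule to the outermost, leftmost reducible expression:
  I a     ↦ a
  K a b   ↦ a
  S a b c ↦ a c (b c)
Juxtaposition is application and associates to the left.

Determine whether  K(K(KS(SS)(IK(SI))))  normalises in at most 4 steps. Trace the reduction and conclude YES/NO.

Answer: YES — reaches normal form K(K(S(K(SI)))) in 2 ≤ 4 steps

Reduction:
  start: K(K(KS(SS)(IK(SI))))
  →1  K(K(S(IK(SI))))
  →2  K(K(S(K(SI))))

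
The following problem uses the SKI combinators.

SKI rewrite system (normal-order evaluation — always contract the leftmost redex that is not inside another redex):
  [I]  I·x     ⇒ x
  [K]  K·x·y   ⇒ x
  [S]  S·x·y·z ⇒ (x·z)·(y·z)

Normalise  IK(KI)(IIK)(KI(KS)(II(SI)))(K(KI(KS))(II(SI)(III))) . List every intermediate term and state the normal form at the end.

Answer: normal form = I  (in 6 steps)

Working:
  start: IK(KI)(IIK)(KI(KS)(II(SI)))(K(KI(KS))(II(SI)(III)))
  →1  K(KI)(IIK)(KI(KS)(II(SI)))(K(KI(KS))(II(SI)(III)))
  →2  KI(KI(KS)(II(SI)))(K(KI(KS))(II(SI)(III)))
  →3  I(K(KI(KS))(II(SI)(III)))
  →4  K(KI(KS))(II(SI)(III))
  →5  KI(KS)
  →6  I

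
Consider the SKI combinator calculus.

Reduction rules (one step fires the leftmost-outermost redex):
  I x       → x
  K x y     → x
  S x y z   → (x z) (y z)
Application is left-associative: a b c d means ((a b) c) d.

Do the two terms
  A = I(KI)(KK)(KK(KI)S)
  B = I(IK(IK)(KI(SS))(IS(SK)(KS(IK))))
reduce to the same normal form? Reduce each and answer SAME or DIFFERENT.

Answer: DIFFERENT — A ⇓ KS, B ⇓ K(S(SK)S)

Working:
Term A:
  start: I(KI)(KK)(KK(KI)S)
  →1  KI(KK)(KK(KI)S)
  →2  I(KK(KI)S)
  →3  KK(KI)S
  →4  KS

Term B:
  start: I(IK(IK)(KI(SS))(IS(SK)(KS(IK))))
  →1  IK(IK)(KI(SS))(IS(SK)(KS(IK)))
  →2  K(IK)(KI(SS))(IS(SK)(KS(IK)))
  →3  IK(IS(SK)(KS(IK)))
  →4  K(IS(SK)(KS(IK)))
  →5  K(S(SK)(KS(IK)))
  →6  K(S(SK)S)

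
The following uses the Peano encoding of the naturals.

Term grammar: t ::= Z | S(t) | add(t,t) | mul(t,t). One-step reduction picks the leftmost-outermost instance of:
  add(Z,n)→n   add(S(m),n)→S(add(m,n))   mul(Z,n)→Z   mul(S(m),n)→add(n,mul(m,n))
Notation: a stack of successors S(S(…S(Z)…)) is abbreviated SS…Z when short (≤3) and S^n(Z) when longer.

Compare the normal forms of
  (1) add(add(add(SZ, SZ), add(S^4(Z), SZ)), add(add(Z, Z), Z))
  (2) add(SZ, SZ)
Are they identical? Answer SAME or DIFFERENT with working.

Answer: DIFFERENT — A ⇓ S^7(Z), B ⇓ SSZ

Reduction:
Term A:
  start: add(add(add(SZ, SZ), add(S^4(Z), SZ)), add(add(Z, Z), Z))
  →1  add(add(S(add(Z, SZ)), add(S^4(Z), SZ)), add(add(Z, Z), Z))
  →2  add(S(add(add(Z, SZ), add(S^4(Z), SZ))), add(add(Z, Z), Z))
  →3  S(add(add(add(Z, SZ), add(S^4(Z), SZ)), add(add(Z, Z), Z)))
  →4  S(add(add(SZ, add(S^4(Z), SZ)), add(add(Z, Z), Z)))
  →5  S(add(S(add(Z, add(S^4(Z), SZ))), add(add(Z, Z), Z)))
  →6  S(S(add(add(Z, add(S^4(Z), SZ)), add(add(Z, Z), Z))))
  →7  S(S(add(add(S^4(Z), SZ), add(add(Z, Z), Z))))
  →8  S(S(add(S(add(SSSZ, SZ)), add(add(Z, Z), Z))))
  →9  S(S(S(add(add(SSSZ, SZ), add(add(Z, Z), Z)))))
  →10  S(S(S(add(S(add(SSZ, SZ)), add(add(Z, Z), Z)))))
  →11  S(S(S(S(add(add(SSZ, SZ), add(add(Z, Z), Z))))))
  →12  S(S(S(S(add(S(add(SZ, SZ)), add(add(Z, Z), Z))))))
  →13  S(S(S(S(S(add(add(SZ, SZ), add(add(Z, Z), Z)))))))
  →14  S(S(S(S(S(add(S(add(Z, SZ)), add(add(Z, Z), Z)))))))
  →15  S(S(S(S(S(S(add(add(Z, SZ), add(add(Z, Z), Z))))))))
  →16  S(S(S(S(S(S(add(SZ, add(add(Z, Z), Z))))))))
  →17  S(S(S(S(S(S(S(add(Z, add(add(Z, Z), Z)))))))))
  →18  S(S(S(S(S(S(S(add(add(Z, Z), Z))))))))
  →19  S(S(S(S(S(S(S(add(Z, Z))))))))
  →20  S^7(Z)

Term B:
  start: add(SZ, SZ)
  →1  S(add(Z, SZ))
  →2  SSZ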